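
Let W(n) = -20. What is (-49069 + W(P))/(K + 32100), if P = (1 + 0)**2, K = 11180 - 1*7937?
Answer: -16363/11781 ≈ -1.3889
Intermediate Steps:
K = 3243 (K = 11180 - 7937 = 3243)
P = 1 (P = 1**2 = 1)
(-49069 + W(P))/(K + 32100) = (-49069 - 20)/(3243 + 32100) = -49089/35343 = -49089*1/35343 = -16363/11781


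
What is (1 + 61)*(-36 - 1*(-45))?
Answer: 558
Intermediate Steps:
(1 + 61)*(-36 - 1*(-45)) = 62*(-36 + 45) = 62*9 = 558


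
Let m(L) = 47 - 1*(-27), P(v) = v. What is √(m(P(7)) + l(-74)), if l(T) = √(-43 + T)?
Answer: √(74 + 3*I*√13) ≈ 8.6252 + 0.62704*I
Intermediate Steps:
m(L) = 74 (m(L) = 47 + 27 = 74)
√(m(P(7)) + l(-74)) = √(74 + √(-43 - 74)) = √(74 + √(-117)) = √(74 + 3*I*√13)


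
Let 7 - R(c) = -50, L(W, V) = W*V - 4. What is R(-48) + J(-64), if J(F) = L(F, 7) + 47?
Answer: -348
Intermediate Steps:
L(W, V) = -4 + V*W (L(W, V) = V*W - 4 = -4 + V*W)
J(F) = 43 + 7*F (J(F) = (-4 + 7*F) + 47 = 43 + 7*F)
R(c) = 57 (R(c) = 7 - 1*(-50) = 7 + 50 = 57)
R(-48) + J(-64) = 57 + (43 + 7*(-64)) = 57 + (43 - 448) = 57 - 405 = -348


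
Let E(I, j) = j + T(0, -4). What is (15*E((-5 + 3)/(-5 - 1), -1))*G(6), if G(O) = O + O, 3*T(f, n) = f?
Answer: -180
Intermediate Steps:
T(f, n) = f/3
G(O) = 2*O
E(I, j) = j (E(I, j) = j + (⅓)*0 = j + 0 = j)
(15*E((-5 + 3)/(-5 - 1), -1))*G(6) = (15*(-1))*(2*6) = -15*12 = -180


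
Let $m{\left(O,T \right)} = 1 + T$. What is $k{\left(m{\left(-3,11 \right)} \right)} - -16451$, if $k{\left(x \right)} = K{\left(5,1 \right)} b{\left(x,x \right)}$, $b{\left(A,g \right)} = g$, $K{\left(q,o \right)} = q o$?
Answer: $16511$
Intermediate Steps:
$K{\left(q,o \right)} = o q$
$k{\left(x \right)} = 5 x$ ($k{\left(x \right)} = 1 \cdot 5 x = 5 x$)
$k{\left(m{\left(-3,11 \right)} \right)} - -16451 = 5 \left(1 + 11\right) - -16451 = 5 \cdot 12 + 16451 = 60 + 16451 = 16511$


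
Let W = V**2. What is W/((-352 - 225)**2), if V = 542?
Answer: 293764/332929 ≈ 0.88236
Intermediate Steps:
W = 293764 (W = 542**2 = 293764)
W/((-352 - 225)**2) = 293764/((-352 - 225)**2) = 293764/((-577)**2) = 293764/332929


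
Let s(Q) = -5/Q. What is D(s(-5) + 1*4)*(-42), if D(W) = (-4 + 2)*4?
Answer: 336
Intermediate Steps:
D(W) = -8 (D(W) = -2*4 = -8)
D(s(-5) + 1*4)*(-42) = -8*(-42) = 336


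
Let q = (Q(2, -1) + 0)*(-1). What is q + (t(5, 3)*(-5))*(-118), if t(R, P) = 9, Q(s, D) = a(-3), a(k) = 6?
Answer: 5304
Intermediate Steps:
Q(s, D) = 6
q = -6 (q = (6 + 0)*(-1) = 6*(-1) = -6)
q + (t(5, 3)*(-5))*(-118) = -6 + (9*(-5))*(-118) = -6 - 45*(-118) = -6 + 5310 = 5304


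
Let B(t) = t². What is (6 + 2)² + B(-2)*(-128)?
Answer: -448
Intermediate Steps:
(6 + 2)² + B(-2)*(-128) = (6 + 2)² + (-2)²*(-128) = 8² + 4*(-128) = 64 - 512 = -448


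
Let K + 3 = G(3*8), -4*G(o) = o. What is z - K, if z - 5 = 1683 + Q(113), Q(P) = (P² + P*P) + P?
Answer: 27348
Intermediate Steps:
G(o) = -o/4
K = -9 (K = -3 - 3*8/4 = -3 - ¼*24 = -3 - 6 = -9)
Q(P) = P + 2*P² (Q(P) = (P² + P²) + P = 2*P² + P = P + 2*P²)
z = 27339 (z = 5 + (1683 + 113*(1 + 2*113)) = 5 + (1683 + 113*(1 + 226)) = 5 + (1683 + 113*227) = 5 + (1683 + 25651) = 5 + 27334 = 27339)
z - K = 27339 - 1*(-9) = 27339 + 9 = 27348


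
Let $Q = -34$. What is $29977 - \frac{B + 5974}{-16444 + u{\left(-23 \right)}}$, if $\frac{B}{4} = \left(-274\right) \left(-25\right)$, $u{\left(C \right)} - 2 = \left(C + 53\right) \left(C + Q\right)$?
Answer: $\frac{272087939}{9076} \approx 29979.0$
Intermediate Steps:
$u{\left(C \right)} = 2 + \left(-34 + C\right) \left(53 + C\right)$ ($u{\left(C \right)} = 2 + \left(C + 53\right) \left(C - 34\right) = 2 + \left(53 + C\right) \left(-34 + C\right) = 2 + \left(-34 + C\right) \left(53 + C\right)$)
$B = 27400$ ($B = 4 \left(\left(-274\right) \left(-25\right)\right) = 4 \cdot 6850 = 27400$)
$29977 - \frac{B + 5974}{-16444 + u{\left(-23 \right)}} = 29977 - \frac{27400 + 5974}{-16444 + \left(-1800 + \left(-23\right)^{2} + 19 \left(-23\right)\right)} = 29977 - \frac{33374}{-16444 - 1708} = 29977 - \frac{33374}{-18152} = 29977 - 33374 \left(- \frac{1}{18152}\right) = 29977 - - \frac{16687}{9076} = 29977 + \frac{16687}{9076} = \frac{272087939}{9076}$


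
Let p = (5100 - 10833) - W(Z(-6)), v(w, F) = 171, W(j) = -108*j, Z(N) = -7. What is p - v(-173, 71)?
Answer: -6660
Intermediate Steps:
p = -6489 (p = (5100 - 10833) - (-108)*(-7) = -5733 - 1*756 = -5733 - 756 = -6489)
p - v(-173, 71) = -6489 - 1*171 = -6489 - 171 = -6660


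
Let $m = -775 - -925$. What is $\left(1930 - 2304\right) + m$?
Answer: $-224$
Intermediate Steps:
$m = 150$ ($m = -775 + 925 = 150$)
$\left(1930 - 2304\right) + m = \left(1930 - 2304\right) + 150 = -374 + 150 = -224$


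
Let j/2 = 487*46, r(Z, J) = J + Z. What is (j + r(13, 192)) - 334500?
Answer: -289491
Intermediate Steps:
j = 44804 (j = 2*(487*46) = 2*22402 = 44804)
(j + r(13, 192)) - 334500 = (44804 + (192 + 13)) - 334500 = (44804 + 205) - 334500 = 45009 - 334500 = -289491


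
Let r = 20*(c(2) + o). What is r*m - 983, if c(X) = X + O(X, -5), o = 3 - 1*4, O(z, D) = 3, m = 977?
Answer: 77177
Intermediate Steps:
o = -1 (o = 3 - 4 = -1)
c(X) = 3 + X (c(X) = X + 3 = 3 + X)
r = 80 (r = 20*((3 + 2) - 1) = 20*(5 - 1) = 20*4 = 80)
r*m - 983 = 80*977 - 983 = 78160 - 983 = 77177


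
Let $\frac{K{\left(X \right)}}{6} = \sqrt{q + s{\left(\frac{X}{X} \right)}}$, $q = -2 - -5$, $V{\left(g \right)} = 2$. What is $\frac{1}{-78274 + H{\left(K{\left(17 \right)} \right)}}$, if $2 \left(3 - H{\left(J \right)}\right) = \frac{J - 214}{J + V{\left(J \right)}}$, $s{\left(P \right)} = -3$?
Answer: $- \frac{2}{156435} \approx -1.2785 \cdot 10^{-5}$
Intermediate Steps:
$q = 3$ ($q = -2 + 5 = 3$)
$K{\left(X \right)} = 0$ ($K{\left(X \right)} = 6 \sqrt{3 - 3} = 6 \sqrt{0} = 6 \cdot 0 = 0$)
$H{\left(J \right)} = 3 - \frac{-214 + J}{2 \left(2 + J\right)}$ ($H{\left(J \right)} = 3 - \frac{\left(J - 214\right) \frac{1}{J + 2}}{2} = 3 - \frac{\left(-214 + J\right) \frac{1}{2 + J}}{2} = 3 - \frac{\frac{1}{2 + J} \left(-214 + J\right)}{2} = 3 - \frac{-214 + J}{2 \left(2 + J\right)}$)
$\frac{1}{-78274 + H{\left(K{\left(17 \right)} \right)}} = \frac{1}{-78274 + \frac{226 + 5 \cdot 0}{2 \left(2 + 0\right)}} = \frac{1}{-78274 + \frac{226 + 0}{2 \cdot 2}} = \frac{1}{-78274 + \frac{1}{2} \cdot \frac{1}{2} \cdot 226} = \frac{1}{-78274 + \frac{113}{2}} = \frac{1}{- \frac{156435}{2}} = - \frac{2}{156435}$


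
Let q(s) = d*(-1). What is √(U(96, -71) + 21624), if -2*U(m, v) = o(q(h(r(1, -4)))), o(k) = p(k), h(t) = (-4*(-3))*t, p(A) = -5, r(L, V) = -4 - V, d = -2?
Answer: √86506/2 ≈ 147.06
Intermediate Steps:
h(t) = 12*t
q(s) = 2 (q(s) = -2*(-1) = 2)
o(k) = -5
U(m, v) = 5/2 (U(m, v) = -½*(-5) = 5/2)
√(U(96, -71) + 21624) = √(5/2 + 21624) = √(43253/2) = √86506/2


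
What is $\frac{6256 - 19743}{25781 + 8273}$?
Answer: $- \frac{13487}{34054} \approx -0.39605$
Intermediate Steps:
$\frac{6256 - 19743}{25781 + 8273} = - \frac{13487}{34054}$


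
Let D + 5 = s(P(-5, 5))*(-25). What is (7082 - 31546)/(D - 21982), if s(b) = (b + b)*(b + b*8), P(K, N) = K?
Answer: 24464/33237 ≈ 0.73605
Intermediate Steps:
s(b) = 18*b² (s(b) = (2*b)*(b + 8*b) = (2*b)*(9*b) = 18*b²)
D = -11255 (D = -5 + (18*(-5)²)*(-25) = -5 + (18*25)*(-25) = -5 + 450*(-25) = -5 - 11250 = -11255)
(7082 - 31546)/(D - 21982) = (7082 - 31546)/(-11255 - 21982) = -24464/(-33237) = -24464*(-1/33237) = 24464/33237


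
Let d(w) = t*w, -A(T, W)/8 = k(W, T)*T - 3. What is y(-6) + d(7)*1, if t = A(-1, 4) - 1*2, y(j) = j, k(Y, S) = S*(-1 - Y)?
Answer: 428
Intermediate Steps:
A(T, W) = 24 + 8*T²*(1 + W) (A(T, W) = -8*((-T*(1 + W))*T - 3) = -8*(-T²*(1 + W) - 3) = -8*(-3 - T²*(1 + W)) = 24 + 8*T²*(1 + W))
t = 62 (t = (24 + 8*(-1)²*(1 + 4)) - 1*2 = (24 + 8*1*5) - 2 = (24 + 40) - 2 = 64 - 2 = 62)
d(w) = 62*w
y(-6) + d(7)*1 = -6 + (62*7)*1 = -6 + 434*1 = -6 + 434 = 428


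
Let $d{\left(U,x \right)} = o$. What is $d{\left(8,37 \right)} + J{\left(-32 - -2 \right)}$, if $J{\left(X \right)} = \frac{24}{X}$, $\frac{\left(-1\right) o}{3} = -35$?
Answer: $\frac{521}{5} \approx 104.2$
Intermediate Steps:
$o = 105$ ($o = \left(-3\right) \left(-35\right) = 105$)
$d{\left(U,x \right)} = 105$
$d{\left(8,37 \right)} + J{\left(-32 - -2 \right)} = 105 + \frac{24}{-32 - -2} = 105 + \frac{24}{-32 + 2} = 105 + \frac{24}{-30} = 105 + 24 \left(- \frac{1}{30}\right) = 105 - \frac{4}{5} = \frac{521}{5}$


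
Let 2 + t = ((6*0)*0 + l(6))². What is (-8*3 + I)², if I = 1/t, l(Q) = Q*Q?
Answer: 964413025/1674436 ≈ 575.96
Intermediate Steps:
l(Q) = Q²
t = 1294 (t = -2 + ((6*0)*0 + 6²)² = -2 + (0*0 + 36)² = -2 + (0 + 36)² = -2 + 36² = -2 + 1296 = 1294)
I = 1/1294 ≈ 0.00077280
(-8*3 + I)² = (-8*3 + 1/1294)² = (-24 + 1/1294)² = (-31055/1294)² = 964413025/1674436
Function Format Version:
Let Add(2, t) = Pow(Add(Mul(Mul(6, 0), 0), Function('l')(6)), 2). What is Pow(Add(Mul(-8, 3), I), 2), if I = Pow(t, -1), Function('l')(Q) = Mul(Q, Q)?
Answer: Rational(964413025, 1674436) ≈ 575.96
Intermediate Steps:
Function('l')(Q) = Pow(Q, 2)
t = 1294 (t = Add(-2, Pow(Add(Mul(Mul(6, 0), 0), Pow(6, 2)), 2)) = Add(-2, Pow(Add(Mul(0, 0), 36), 2)) = Add(-2, Pow(Add(0, 36), 2)) = Add(-2, Pow(36, 2)) = Add(-2, 1296) = 1294)
I = Rational(1, 1294) (I = Pow(1294, -1) = Rational(1, 1294) ≈ 0.00077280)
Pow(Add(Mul(-8, 3), I), 2) = Pow(Add(Mul(-8, 3), Rational(1, 1294)), 2) = Pow(Add(-24, Rational(1, 1294)), 2) = Pow(Rational(-31055, 1294), 2) = Rational(964413025, 1674436)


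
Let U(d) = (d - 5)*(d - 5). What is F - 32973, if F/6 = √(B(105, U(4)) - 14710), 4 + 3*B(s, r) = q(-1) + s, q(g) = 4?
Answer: -32973 + 30*I*√587 ≈ -32973.0 + 726.84*I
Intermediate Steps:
U(d) = (-5 + d)² (U(d) = (-5 + d)*(-5 + d) = (-5 + d)²)
B(s, r) = s/3 (B(s, r) = -4/3 + (4 + s)/3 = -4/3 + (4/3 + s/3) = s/3)
F = 30*I*√587 (F = 6*√((⅓)*105 - 14710) = 6*√(35 - 14710) = 6*√(-14675) = 6*(5*I*√587) = 30*I*√587 ≈ 726.84*I)
F - 32973 = 30*I*√587 - 32973 = -32973 + 30*I*√587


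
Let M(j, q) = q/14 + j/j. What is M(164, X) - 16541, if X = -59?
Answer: -231619/14 ≈ -16544.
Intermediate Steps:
M(j, q) = 1 + q/14 (M(j, q) = q*(1/14) + 1 = q/14 + 1 = 1 + q/14)
M(164, X) - 16541 = (1 + (1/14)*(-59)) - 16541 = (1 - 59/14) - 16541 = -45/14 - 16541 = -231619/14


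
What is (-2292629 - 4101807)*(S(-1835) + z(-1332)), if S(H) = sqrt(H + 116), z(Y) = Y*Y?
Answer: -11345161817664 - 19183308*I*sqrt(191) ≈ -1.1345e+13 - 2.6512e+8*I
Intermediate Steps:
z(Y) = Y**2
S(H) = sqrt(116 + H)
(-2292629 - 4101807)*(S(-1835) + z(-1332)) = (-2292629 - 4101807)*(sqrt(116 - 1835) + (-1332)**2) = -6394436*(sqrt(-1719) + 1774224) = -6394436*(3*I*sqrt(191) + 1774224) = -6394436*(1774224 + 3*I*sqrt(191)) = -11345161817664 - 19183308*I*sqrt(191)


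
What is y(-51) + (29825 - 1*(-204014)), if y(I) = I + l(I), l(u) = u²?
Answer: 236389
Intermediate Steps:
y(I) = I + I²
y(-51) + (29825 - 1*(-204014)) = -51*(1 - 51) + (29825 - 1*(-204014)) = -51*(-50) + (29825 + 204014) = 2550 + 233839 = 236389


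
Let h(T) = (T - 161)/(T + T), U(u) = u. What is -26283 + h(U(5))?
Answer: -131493/5 ≈ -26299.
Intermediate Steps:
h(T) = (-161 + T)/(2*T) (h(T) = (-161 + T)/((2*T)) = (-161 + T)*(1/(2*T)) = (-161 + T)/(2*T))
-26283 + h(U(5)) = -26283 + (½)*(-161 + 5)/5 = -26283 + (½)*(⅕)*(-156) = -26283 - 78/5 = -131493/5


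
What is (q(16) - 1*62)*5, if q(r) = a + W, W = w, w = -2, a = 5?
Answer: -295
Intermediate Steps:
W = -2
q(r) = 3 (q(r) = 5 - 2 = 3)
(q(16) - 1*62)*5 = (3 - 1*62)*5 = (3 - 62)*5 = -59*5 = -295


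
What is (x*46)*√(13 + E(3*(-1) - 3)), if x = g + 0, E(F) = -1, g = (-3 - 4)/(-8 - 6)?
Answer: 46*√3 ≈ 79.674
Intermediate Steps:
g = ½ (g = -7/(-14) = -7*(-1/14) = ½ ≈ 0.50000)
x = ½ (x = ½ + 0 = ½ ≈ 0.50000)
(x*46)*√(13 + E(3*(-1) - 3)) = ((½)*46)*√(13 - 1) = 23*√12 = 23*(2*√3) = 46*√3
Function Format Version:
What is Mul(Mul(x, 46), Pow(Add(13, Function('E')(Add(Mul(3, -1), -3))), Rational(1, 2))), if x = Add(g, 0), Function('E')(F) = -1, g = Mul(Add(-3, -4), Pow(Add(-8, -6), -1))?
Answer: Mul(46, Pow(3, Rational(1, 2))) ≈ 79.674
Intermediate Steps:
g = Rational(1, 2) (g = Mul(-7, Pow(-14, -1)) = Mul(-7, Rational(-1, 14)) = Rational(1, 2) ≈ 0.50000)
x = Rational(1, 2) (x = Add(Rational(1, 2), 0) = Rational(1, 2) ≈ 0.50000)
Mul(Mul(x, 46), Pow(Add(13, Function('E')(Add(Mul(3, -1), -3))), Rational(1, 2))) = Mul(Mul(Rational(1, 2), 46), Pow(Add(13, -1), Rational(1, 2))) = Mul(23, Pow(12, Rational(1, 2))) = Mul(23, Mul(2, Pow(3, Rational(1, 2)))) = Mul(46, Pow(3, Rational(1, 2)))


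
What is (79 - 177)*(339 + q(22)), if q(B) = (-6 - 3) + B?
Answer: -34496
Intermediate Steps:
q(B) = -9 + B
(79 - 177)*(339 + q(22)) = (79 - 177)*(339 + (-9 + 22)) = -98*(339 + 13) = -98*352 = -34496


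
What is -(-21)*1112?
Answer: 23352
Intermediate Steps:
-(-21)*1112 = -1*(-23352) = 23352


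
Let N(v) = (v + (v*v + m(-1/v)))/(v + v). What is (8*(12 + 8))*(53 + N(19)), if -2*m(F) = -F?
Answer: 3638840/361 ≈ 10080.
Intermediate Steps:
m(F) = F/2 (m(F) = -(-1)*F/2 = F/2)
N(v) = (v + v**2 - 1/(2*v))/(2*v) (N(v) = (v + (v*v + (-1/v)/2))/(v + v) = (v + (v**2 - 1/(2*v)))/((2*v)) = (v + v**2 - 1/(2*v))*(1/(2*v)) = (v + v**2 - 1/(2*v))/(2*v))
(8*(12 + 8))*(53 + N(19)) = (8*(12 + 8))*(53 + (1/2 + (1/2)*19 - 1/4/19**2)) = (8*20)*(53 + (1/2 + 19/2 - 1/4*1/361)) = 160*(53 + (1/2 + 19/2 - 1/1444)) = 160*(53 + 14439/1444) = 160*(90971/1444) = 3638840/361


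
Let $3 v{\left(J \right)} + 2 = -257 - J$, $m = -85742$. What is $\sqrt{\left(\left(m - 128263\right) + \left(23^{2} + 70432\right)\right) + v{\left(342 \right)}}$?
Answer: $\frac{i \sqrt{1289199}}{3} \approx 378.48 i$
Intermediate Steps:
$v{\left(J \right)} = - \frac{259}{3} - \frac{J}{3}$ ($v{\left(J \right)} = - \frac{2}{3} + \frac{-257 - J}{3} = - \frac{2}{3} - \left(\frac{257}{3} + \frac{J}{3}\right) = - \frac{259}{3} - \frac{J}{3}$)
$\sqrt{\left(\left(m - 128263\right) + \left(23^{2} + 70432\right)\right) + v{\left(342 \right)}} = \sqrt{\left(\left(-85742 - 128263\right) + \left(23^{2} + 70432\right)\right) - \frac{601}{3}} = \sqrt{\left(-214005 + \left(529 + 70432\right)\right) - \frac{601}{3}} = \sqrt{\left(-214005 + 70961\right) - \frac{601}{3}} = \sqrt{-143044 - \frac{601}{3}} = \sqrt{- \frac{429733}{3}} = \frac{i \sqrt{1289199}}{3}$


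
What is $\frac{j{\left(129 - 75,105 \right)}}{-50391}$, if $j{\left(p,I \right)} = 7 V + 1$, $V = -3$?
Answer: $\frac{20}{50391} \approx 0.0003969$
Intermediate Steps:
$j{\left(p,I \right)} = -20$ ($j{\left(p,I \right)} = 7 \left(-3\right) + 1 = -21 + 1 = -20$)
$\frac{j{\left(129 - 75,105 \right)}}{-50391} = - \frac{20}{-50391} = \left(-20\right) \left(- \frac{1}{50391}\right) = \frac{20}{50391}$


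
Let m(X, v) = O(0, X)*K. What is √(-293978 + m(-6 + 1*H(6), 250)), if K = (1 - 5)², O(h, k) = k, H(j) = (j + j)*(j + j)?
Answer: I*√291770 ≈ 540.16*I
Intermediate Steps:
H(j) = 4*j² (H(j) = (2*j)*(2*j) = 4*j²)
K = 16 (K = (-4)² = 16)
m(X, v) = 16*X (m(X, v) = X*16 = 16*X)
√(-293978 + m(-6 + 1*H(6), 250)) = √(-293978 + 16*(-6 + 1*(4*6²))) = √(-293978 + 16*(-6 + 1*(4*36))) = √(-293978 + 16*(-6 + 1*144)) = √(-293978 + 16*(-6 + 144)) = √(-293978 + 16*138) = √(-293978 + 2208) = √(-291770) = I*√291770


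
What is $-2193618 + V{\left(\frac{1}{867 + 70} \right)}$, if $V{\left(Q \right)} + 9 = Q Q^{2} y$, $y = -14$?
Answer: $- \frac{1804602503838545}{822656953} \approx -2.1936 \cdot 10^{6}$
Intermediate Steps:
$V{\left(Q \right)} = -9 - 14 Q^{3}$ ($V{\left(Q \right)} = -9 + Q Q^{2} \left(-14\right) = -9 + Q^{3} \left(-14\right) = -9 - 14 Q^{3}$)
$-2193618 + V{\left(\frac{1}{867 + 70} \right)} = -2193618 - \left(9 + 14 \left(\frac{1}{867 + 70}\right)^{3}\right) = -2193618 - \left(9 + 14 \left(\frac{1}{937}\right)^{3}\right) = -2193618 - \left(9 + \frac{14}{822656953}\right) = -2193618 - \frac{7403912591}{822656953} = - \frac{1804602503838545}{822656953}$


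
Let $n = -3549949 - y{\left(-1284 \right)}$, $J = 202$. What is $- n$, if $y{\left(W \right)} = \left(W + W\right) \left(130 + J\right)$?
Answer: $2697373$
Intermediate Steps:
$y{\left(W \right)} = 664 W$ ($y{\left(W \right)} = \left(W + W\right) \left(130 + 202\right) = 2 W 332 = 664 W$)
$n = -2697373$ ($n = -3549949 - 664 \left(-1284\right) = -3549949 - -852576 = -3549949 + 852576 = -2697373$)
$- n = \left(-1\right) \left(-2697373\right) = 2697373$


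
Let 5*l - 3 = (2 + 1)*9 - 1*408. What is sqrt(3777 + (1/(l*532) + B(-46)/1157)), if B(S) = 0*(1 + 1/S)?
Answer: sqrt(86587512918)/4788 ≈ 61.457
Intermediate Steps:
B(S) = 0
l = -378/5 (l = 3/5 + ((2 + 1)*9 - 1*408)/5 = 3/5 + (3*9 - 408)/5 = 3/5 + (27 - 408)/5 = 3/5 + (1/5)*(-381) = 3/5 - 381/5 = -378/5 ≈ -75.600)
sqrt(3777 + (1/(l*532) + B(-46)/1157)) = sqrt(3777 + (1/(-378/5*532) + 0/1157)) = sqrt(3777 + (-5/378*1/532 + 0*(1/1157))) = sqrt(3777 + (-5/201096 + 0)) = sqrt(3777 - 5/201096) = sqrt(759539587/201096) = sqrt(86587512918)/4788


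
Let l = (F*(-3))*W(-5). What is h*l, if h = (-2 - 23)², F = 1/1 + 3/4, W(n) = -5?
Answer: 65625/4 ≈ 16406.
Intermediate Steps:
F = 7/4 (F = 1*1 + 3*(¼) = 1 + ¾ = 7/4 ≈ 1.7500)
l = 105/4 (l = ((7/4)*(-3))*(-5) = -21/4*(-5) = 105/4 ≈ 26.250)
h = 625 (h = (-25)² = 625)
h*l = 625*(105/4) = 65625/4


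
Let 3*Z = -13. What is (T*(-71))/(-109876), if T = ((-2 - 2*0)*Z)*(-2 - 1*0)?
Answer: -71/6339 ≈ -0.011201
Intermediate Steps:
Z = -13/3 (Z = (⅓)*(-13) = -13/3 ≈ -4.3333)
T = -52/3 (T = ((-2 - 2*0)*(-13/3))*(-2 - 1*0) = ((-2 + 0)*(-13/3))*(-2 + 0) = -2*(-13/3)*(-2) = (26/3)*(-2) = -52/3 ≈ -17.333)
(T*(-71))/(-109876) = -52/3*(-71)/(-109876) = (3692/3)*(-1/109876) = -71/6339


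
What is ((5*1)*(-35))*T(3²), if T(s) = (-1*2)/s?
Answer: 350/9 ≈ 38.889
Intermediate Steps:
T(s) = -2/s
((5*1)*(-35))*T(3²) = ((5*1)*(-35))*(-2/(3²)) = (5*(-35))*(-2/9) = -(-350)/9 = -175*(-2/9) = 350/9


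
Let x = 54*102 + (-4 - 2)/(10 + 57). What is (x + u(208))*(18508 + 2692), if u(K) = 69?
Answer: 7921443600/67 ≈ 1.1823e+8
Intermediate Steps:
x = 369030/67 (x = 5508 - 6/67 = 369030/67 ≈ 5507.9)
(x + u(208))*(18508 + 2692) = (369030/67 + 69)*(18508 + 2692) = (373653/67)*21200 = 7921443600/67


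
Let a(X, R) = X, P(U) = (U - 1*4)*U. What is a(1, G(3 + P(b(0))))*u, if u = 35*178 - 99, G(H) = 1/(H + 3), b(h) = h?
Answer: 6131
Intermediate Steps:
P(U) = U*(-4 + U) (P(U) = (U - 4)*U = (-4 + U)*U = U*(-4 + U))
G(H) = 1/(3 + H)
u = 6131 (u = 6230 - 99 = 6131)
a(1, G(3 + P(b(0))))*u = 1*6131 = 6131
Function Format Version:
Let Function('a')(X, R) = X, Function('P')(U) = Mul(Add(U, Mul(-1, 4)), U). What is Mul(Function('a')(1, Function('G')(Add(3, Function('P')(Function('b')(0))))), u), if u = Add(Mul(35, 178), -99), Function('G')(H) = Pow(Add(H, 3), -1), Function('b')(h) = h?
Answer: 6131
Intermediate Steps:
Function('P')(U) = Mul(U, Add(-4, U)) (Function('P')(U) = Mul(Add(U, -4), U) = Mul(Add(-4, U), U) = Mul(U, Add(-4, U)))
Function('G')(H) = Pow(Add(3, H), -1)
u = 6131 (u = Add(6230, -99) = 6131)
Mul(Function('a')(1, Function('G')(Add(3, Function('P')(Function('b')(0))))), u) = Mul(1, 6131) = 6131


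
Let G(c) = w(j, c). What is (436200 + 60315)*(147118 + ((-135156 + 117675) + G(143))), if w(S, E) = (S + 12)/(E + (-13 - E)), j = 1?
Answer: 64366218540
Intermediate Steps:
w(S, E) = -12/13 - S/13 (w(S, E) = (12 + S)/(-13) = (12 + S)*(-1/13) = -12/13 - S/13)
G(c) = -1 (G(c) = -12/13 - 1/13*1 = -12/13 - 1/13 = -1)
(436200 + 60315)*(147118 + ((-135156 + 117675) + G(143))) = (436200 + 60315)*(147118 + ((-135156 + 117675) - 1)) = 496515*(147118 + (-17481 - 1)) = 496515*(147118 - 17482) = 496515*129636 = 64366218540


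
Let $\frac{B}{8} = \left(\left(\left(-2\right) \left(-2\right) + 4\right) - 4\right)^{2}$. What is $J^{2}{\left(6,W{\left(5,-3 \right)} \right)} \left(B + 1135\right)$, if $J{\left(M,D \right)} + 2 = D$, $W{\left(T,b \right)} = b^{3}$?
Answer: $1062183$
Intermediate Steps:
$J{\left(M,D \right)} = -2 + D$
$B = 128$ ($B = 8 \left(\left(\left(-2\right) \left(-2\right) + 4\right) - 4\right)^{2} = 8 \left(\left(4 + 4\right) - 4\right)^{2} = 8 \left(8 - 4\right)^{2} = 8 \cdot 4^{2} = 8 \cdot 16 = 128$)
$J^{2}{\left(6,W{\left(5,-3 \right)} \right)} \left(B + 1135\right) = \left(-2 + \left(-3\right)^{3}\right)^{2} \left(128 + 1135\right) = \left(-2 - 27\right)^{2} \cdot 1263 = \left(-29\right)^{2} \cdot 1263 = 841 \cdot 1263 = 1062183$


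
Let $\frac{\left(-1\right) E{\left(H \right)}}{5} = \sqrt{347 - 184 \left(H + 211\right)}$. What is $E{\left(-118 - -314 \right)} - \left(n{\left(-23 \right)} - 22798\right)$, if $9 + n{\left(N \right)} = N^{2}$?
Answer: $22278 - 5 i \sqrt{74541} \approx 22278.0 - 1365.1 i$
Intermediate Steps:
$n{\left(N \right)} = -9 + N^{2}$
$E{\left(H \right)} = - 5 \sqrt{-38477 - 184 H}$ ($E{\left(H \right)} = - 5 \sqrt{347 - 184 \left(H + 211\right)} = - 5 \sqrt{347 - 184 \left(211 + H\right)} = - 5 \sqrt{347 - \left(38824 + 184 H\right)} = - 5 \sqrt{-38477 - 184 H}$)
$E{\left(-118 - -314 \right)} - \left(n{\left(-23 \right)} - 22798\right) = - 5 \sqrt{-38477 - 184 \left(-118 - -314\right)} - \left(\left(-9 + \left(-23\right)^{2}\right) - 22798\right) = - 5 \sqrt{-38477 - 184 \left(-118 + 314\right)} - \left(\left(-9 + 529\right) - 22798\right) = - 5 \sqrt{-38477 - 36064} - \left(520 - 22798\right) = - 5 \sqrt{-38477 - 36064} - -22278 = - 5 \sqrt{-74541} + 22278 = - 5 i \sqrt{74541} + 22278 = 22278 - 5 i \sqrt{74541}$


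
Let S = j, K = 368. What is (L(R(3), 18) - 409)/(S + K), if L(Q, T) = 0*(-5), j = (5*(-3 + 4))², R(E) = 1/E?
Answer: -409/393 ≈ -1.0407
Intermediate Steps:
j = 25 (j = (5*1)² = 5² = 25)
S = 25
L(Q, T) = 0
(L(R(3), 18) - 409)/(S + K) = (0 - 409)/(25 + 368) = -409/393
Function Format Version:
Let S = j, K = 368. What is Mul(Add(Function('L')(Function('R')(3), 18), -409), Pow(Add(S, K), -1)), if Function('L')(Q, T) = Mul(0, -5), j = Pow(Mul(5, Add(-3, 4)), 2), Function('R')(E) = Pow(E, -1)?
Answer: Rational(-409, 393) ≈ -1.0407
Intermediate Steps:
j = 25 (j = Pow(Mul(5, 1), 2) = Pow(5, 2) = 25)
S = 25
Function('L')(Q, T) = 0
Mul(Add(Function('L')(Function('R')(3), 18), -409), Pow(Add(S, K), -1)) = Mul(Add(0, -409), Pow(Add(25, 368), -1)) = Mul(-409, Pow(393, -1)) = Mul(-409, Rational(1, 393)) = Rational(-409, 393)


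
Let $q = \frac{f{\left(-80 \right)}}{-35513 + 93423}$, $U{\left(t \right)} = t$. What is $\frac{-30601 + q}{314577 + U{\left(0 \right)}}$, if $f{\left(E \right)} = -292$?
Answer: $- \frac{886052101}{9108577035} \approx -0.097277$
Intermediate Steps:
$q = - \frac{146}{28955}$ ($q = - \frac{292}{-35513 + 93423} = - \frac{292}{57910} = \left(-292\right) \frac{1}{57910} = - \frac{146}{28955} \approx -0.0050423$)
$\frac{-30601 + q}{314577 + U{\left(0 \right)}} = \frac{-30601 - \frac{146}{28955}}{314577 + 0} = - \frac{886052101}{28955 \cdot 314577} = \left(- \frac{886052101}{28955}\right) \frac{1}{314577} = - \frac{886052101}{9108577035}$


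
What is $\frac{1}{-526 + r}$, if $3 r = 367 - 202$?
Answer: $- \frac{1}{471} \approx -0.0021231$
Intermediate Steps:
$r = 55$ ($r = \frac{367 - 202}{3} = \frac{1}{3} \cdot 165 = 55$)
$\frac{1}{-526 + r} = \frac{1}{-526 + 55} = \frac{1}{-471} = - \frac{1}{471}$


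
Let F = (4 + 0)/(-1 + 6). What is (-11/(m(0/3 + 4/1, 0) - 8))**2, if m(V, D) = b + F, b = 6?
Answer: 3025/36 ≈ 84.028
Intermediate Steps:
F = 4/5 ≈ 0.80000
m(V, D) = 34/5 (m(V, D) = 6 + 4/5 = 34/5)
(-11/(m(0/3 + 4/1, 0) - 8))**2 = (-11/(34/5 - 8))**2 = (-11/(-6/5))**2 = (-5/6*(-11))**2 = (55/6)**2 = 3025/36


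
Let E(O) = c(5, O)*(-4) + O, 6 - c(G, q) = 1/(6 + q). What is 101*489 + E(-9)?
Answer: 148064/3 ≈ 49355.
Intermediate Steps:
c(G, q) = 6 - 1/(6 + q)
E(O) = O - 4*(35 + 6*O)/(6 + O) (E(O) = ((35 + 6*O)/(6 + O))*(-4) + O = -4*(35 + 6*O)/(6 + O) + O = O - 4*(35 + 6*O)/(6 + O))
101*489 + E(-9) = 101*489 + (-140 + (-9)² - 18*(-9))/(6 - 9) = 49389 + (-140 + 81 + 162)/(-3) = 49389 - ⅓*103 = 49389 - 103/3 = 148064/3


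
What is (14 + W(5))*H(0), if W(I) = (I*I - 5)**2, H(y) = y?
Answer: 0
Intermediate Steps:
W(I) = (-5 + I**2)**2 (W(I) = (I**2 - 5)**2 = (-5 + I**2)**2)
(14 + W(5))*H(0) = (14 + (-5 + 5**2)**2)*0 = (14 + (-5 + 25)**2)*0 = (14 + 20**2)*0 = (14 + 400)*0 = 414*0 = 0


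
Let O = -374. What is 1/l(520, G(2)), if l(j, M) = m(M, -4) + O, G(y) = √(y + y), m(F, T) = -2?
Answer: -1/376 ≈ -0.0026596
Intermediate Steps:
G(y) = √2*√y (G(y) = √(2*y) = √2*√y)
l(j, M) = -376 (l(j, M) = -2 - 374 = -376)
1/l(520, G(2)) = 1/(-376) = -1/376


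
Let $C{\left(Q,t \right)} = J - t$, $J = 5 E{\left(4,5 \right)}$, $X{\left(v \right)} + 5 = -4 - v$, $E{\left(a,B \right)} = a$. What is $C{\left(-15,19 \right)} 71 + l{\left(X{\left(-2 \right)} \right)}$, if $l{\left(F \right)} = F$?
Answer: $64$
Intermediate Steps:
$X{\left(v \right)} = -9 - v$ ($X{\left(v \right)} = -5 - \left(4 + v\right) = -9 - v$)
$J = 20$ ($J = 5 \cdot 4 = 20$)
$C{\left(Q,t \right)} = 20 - t$
$C{\left(-15,19 \right)} 71 + l{\left(X{\left(-2 \right)} \right)} = \left(20 - 19\right) 71 - 7 = \left(20 - 19\right) 71 + \left(-9 + 2\right) = 1 \cdot 71 - 7 = 71 - 7 = 64$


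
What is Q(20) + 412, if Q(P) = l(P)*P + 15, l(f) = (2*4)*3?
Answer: 907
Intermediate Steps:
l(f) = 24 (l(f) = 8*3 = 24)
Q(P) = 15 + 24*P (Q(P) = 24*P + 15 = 15 + 24*P)
Q(20) + 412 = (15 + 24*20) + 412 = (15 + 480) + 412 = 495 + 412 = 907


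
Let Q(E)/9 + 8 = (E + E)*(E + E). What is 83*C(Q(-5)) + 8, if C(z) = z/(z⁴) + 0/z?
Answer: 4541308499/567663552 ≈ 8.0000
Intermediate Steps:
Q(E) = -72 + 36*E² (Q(E) = -72 + 9*((E + E)*(E + E)) = -72 + 9*((2*E)*(2*E)) = -72 + 9*(4*E²) = -72 + 36*E²)
C(z) = z⁻³ (C(z) = z/z⁴ + 0 = z⁻³ + 0 = z⁻³)
83*C(Q(-5)) + 8 = 83/(-72 + 36*(-5)²)³ + 8 = 83/(-72 + 36*25)³ + 8 = 83/(-72 + 900)³ + 8 = 83/828³ + 8 = 83*(1/567663552) + 8 = 83/567663552 + 8 = 4541308499/567663552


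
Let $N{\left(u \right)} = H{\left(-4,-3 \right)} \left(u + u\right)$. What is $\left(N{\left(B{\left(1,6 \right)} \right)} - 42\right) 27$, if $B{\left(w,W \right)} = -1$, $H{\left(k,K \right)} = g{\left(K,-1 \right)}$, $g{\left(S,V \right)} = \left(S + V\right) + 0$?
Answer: $-918$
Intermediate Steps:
$g{\left(S,V \right)} = S + V$
$H{\left(k,K \right)} = -1 + K$ ($H{\left(k,K \right)} = K - 1 = -1 + K$)
$N{\left(u \right)} = - 8 u$ ($N{\left(u \right)} = \left(-1 - 3\right) \left(u + u\right) = - 4 \cdot 2 u = - 8 u$)
$\left(N{\left(B{\left(1,6 \right)} \right)} - 42\right) 27 = \left(\left(-8\right) \left(-1\right) - 42\right) 27 = \left(8 - 42\right) 27 = \left(-34\right) 27 = -918$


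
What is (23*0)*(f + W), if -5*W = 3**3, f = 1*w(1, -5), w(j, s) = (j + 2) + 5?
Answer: 0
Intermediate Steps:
w(j, s) = 7 + j (w(j, s) = (2 + j) + 5 = 7 + j)
f = 8 (f = 1*(7 + 1) = 1*8 = 8)
W = -27/5 (W = -1/5*3**3 = -1/5*27 = -27/5 ≈ -5.4000)
(23*0)*(f + W) = (23*0)*(8 - 27/5) = 0*(13/5) = 0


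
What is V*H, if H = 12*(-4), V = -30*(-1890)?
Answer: -2721600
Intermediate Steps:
V = 56700
H = -48
V*H = 56700*(-48) = -2721600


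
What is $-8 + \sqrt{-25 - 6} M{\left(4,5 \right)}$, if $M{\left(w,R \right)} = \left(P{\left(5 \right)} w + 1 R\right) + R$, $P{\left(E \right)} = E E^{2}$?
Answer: $-8 + 510 i \sqrt{31} \approx -8.0 + 2839.6 i$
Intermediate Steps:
$P{\left(E \right)} = E^{3}$
$M{\left(w,R \right)} = 2 R + 125 w$ ($M{\left(w,R \right)} = \left(5^{3} w + 1 R\right) + R = \left(125 w + R\right) + R = \left(R + 125 w\right) + R = 2 R + 125 w$)
$-8 + \sqrt{-25 - 6} M{\left(4,5 \right)} = -8 + \sqrt{-25 - 6} \left(2 \cdot 5 + 125 \cdot 4\right) = -8 + \sqrt{-31} \left(10 + 500\right) = -8 + i \sqrt{31} \cdot 510 = -8 + 510 i \sqrt{31}$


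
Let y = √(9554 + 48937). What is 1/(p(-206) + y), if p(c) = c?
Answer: 206/16055 + 3*√6499/16055 ≈ 0.027895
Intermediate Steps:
y = 3*√6499 (y = √58491 = 3*√6499 ≈ 241.85)
1/(p(-206) + y) = 1/(-206 + 3*√6499)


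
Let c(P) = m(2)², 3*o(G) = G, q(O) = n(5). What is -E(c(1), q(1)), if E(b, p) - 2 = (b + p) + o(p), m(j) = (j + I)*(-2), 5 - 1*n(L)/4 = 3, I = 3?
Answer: -338/3 ≈ -112.67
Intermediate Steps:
n(L) = 8 (n(L) = 20 - 4*3 = 20 - 12 = 8)
q(O) = 8
m(j) = -6 - 2*j (m(j) = (j + 3)*(-2) = (3 + j)*(-2) = -6 - 2*j)
o(G) = G/3
c(P) = 100 (c(P) = (-6 - 2*2)² = (-6 - 4)² = (-10)² = 100)
E(b, p) = 2 + b + 4*p/3 (E(b, p) = 2 + ((b + p) + p/3) = 2 + (b + 4*p/3) = 2 + b + 4*p/3)
-E(c(1), q(1)) = -(2 + 100 + (4/3)*8) = -(2 + 100 + 32/3) = -1*338/3 = -338/3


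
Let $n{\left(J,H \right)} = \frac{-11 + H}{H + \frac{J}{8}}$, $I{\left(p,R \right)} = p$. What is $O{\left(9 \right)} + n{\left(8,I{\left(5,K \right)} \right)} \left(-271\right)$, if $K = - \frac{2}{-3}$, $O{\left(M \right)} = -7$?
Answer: $264$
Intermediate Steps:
$K = \frac{2}{3}$ ($K = \left(-2\right) \left(- \frac{1}{3}\right) = \frac{2}{3} \approx 0.66667$)
$n{\left(J,H \right)} = \frac{-11 + H}{H + \frac{J}{8}}$ ($n{\left(J,H \right)} = \frac{-11 + H}{H + J \frac{1}{8}} = \frac{-11 + H}{H + \frac{J}{8}}$)
$O{\left(9 \right)} + n{\left(8,I{\left(5,K \right)} \right)} \left(-271\right) = -7 + \frac{8 \left(-11 + 5\right)}{8 + 8 \cdot 5} \left(-271\right) = -7 + 8 \frac{1}{8 + 40} \left(-6\right) \left(-271\right) = -7 + 8 \cdot \frac{1}{48} \left(-6\right) \left(-271\right) = -7 - -271 = -7 + 271 = 264$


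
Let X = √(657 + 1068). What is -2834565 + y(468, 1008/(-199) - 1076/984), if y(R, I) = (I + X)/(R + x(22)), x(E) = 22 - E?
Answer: -64941222366179/22910472 + 5*√69/468 ≈ -2.8346e+6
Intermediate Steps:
X = 5*√69 (X = √1725 = 5*√69 ≈ 41.533)
y(R, I) = (I + 5*√69)/R (y(R, I) = (I + 5*√69)/(R + (22 - 1*22)) = (I + 5*√69)/(R + (22 - 22)) = (I + 5*√69)/(R + 0) = (I + 5*√69)/R)
-2834565 + y(468, 1008/(-199) - 1076/984) = -2834565 + ((1008/(-199) - 1076/984) + 5*√69)/468 = -2834565 + ((1008*(-1/199) - 1076*1/984) + 5*√69)/468 = -2834565 + ((-1008/199 - 269/246) + 5*√69)/468 = -2834565 + (-301499/48954 + 5*√69)/468 = -2834565 + (-301499/22910472 + 5*√69/468) = -64941222366179/22910472 + 5*√69/468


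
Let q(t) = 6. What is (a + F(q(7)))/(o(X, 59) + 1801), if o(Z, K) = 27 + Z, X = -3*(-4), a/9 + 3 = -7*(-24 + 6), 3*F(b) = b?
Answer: 1109/1840 ≈ 0.60272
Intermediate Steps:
F(b) = b/3
a = 1107 (a = -27 + 9*(-7*(-24 + 6)) = -27 + 9*(-7*(-18)) = -27 + 9*126 = -27 + 1134 = 1107)
X = 12
(a + F(q(7)))/(o(X, 59) + 1801) = (1107 + (1/3)*6)/((27 + 12) + 1801) = (1107 + 2)/(39 + 1801) = 1109/1840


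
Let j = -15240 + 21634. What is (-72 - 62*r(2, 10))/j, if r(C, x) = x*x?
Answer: -3136/3197 ≈ -0.98092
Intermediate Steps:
r(C, x) = x²
j = 6394
(-72 - 62*r(2, 10))/j = (-72 - 62*10²)/6394 = (-72 - 62*100)*(1/6394) = (-72 - 6200)*(1/6394) = -6272*1/6394 = -3136/3197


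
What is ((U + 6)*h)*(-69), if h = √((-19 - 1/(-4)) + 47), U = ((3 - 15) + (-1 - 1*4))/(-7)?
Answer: -4071*√113/14 ≈ -3091.1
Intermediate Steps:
U = 17/7 (U = (-12 + (-1 - 4))*(-⅐) = (-12 - 5)*(-⅐) = -17*(-⅐) = 17/7 ≈ 2.4286)
h = √113/2 (h = √((-19 - 1*(-¼)) + 47) = √((-19 + ¼) + 47) = √(-75/4 + 47) = √(113/4) = √113/2 ≈ 5.3151)
((U + 6)*h)*(-69) = ((17/7 + 6)*(√113/2))*(-69) = (59*(√113/2)/7)*(-69) = (59*√113/14)*(-69) = -4071*√113/14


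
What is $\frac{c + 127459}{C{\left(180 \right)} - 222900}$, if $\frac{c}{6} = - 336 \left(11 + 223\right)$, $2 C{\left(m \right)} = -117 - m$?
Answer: $\frac{688570}{446097} \approx 1.5435$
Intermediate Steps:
$C{\left(m \right)} = - \frac{117}{2} - \frac{m}{2}$ ($C{\left(m \right)} = \frac{-117 - m}{2} = - \frac{117}{2} - \frac{m}{2}$)
$c = -471744$ ($c = 6 \left(- 336 \left(11 + 223\right)\right) = 6 \left(\left(-336\right) 234\right) = 6 \left(-78624\right) = -471744$)
$\frac{c + 127459}{C{\left(180 \right)} - 222900} = \frac{-471744 + 127459}{\left(- \frac{117}{2} - 90\right) - 222900} = - \frac{344285}{\left(- \frac{117}{2} - 90\right) - 222900} = - \frac{344285}{- \frac{297}{2} - 222900} = - \frac{344285}{- \frac{446097}{2}} = \left(-344285\right) \left(- \frac{2}{446097}\right) = \frac{688570}{446097}$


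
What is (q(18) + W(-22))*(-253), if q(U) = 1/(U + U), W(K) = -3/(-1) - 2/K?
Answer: -28405/36 ≈ -789.03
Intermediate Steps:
W(K) = 3 - 2/K (W(K) = -3*(-1) - 2/K = 3 - 2/K)
q(U) = 1/(2*U)
(q(18) + W(-22))*(-253) = ((½)/18 + (3 - 2/(-22)))*(-253) = ((½)*(1/18) + (3 - 2*(-1/22)))*(-253) = (1/36 + (3 + 1/11))*(-253) = (1/36 + 34/11)*(-253) = (1235/396)*(-253) = -28405/36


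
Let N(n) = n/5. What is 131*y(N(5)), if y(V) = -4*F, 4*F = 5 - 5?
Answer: 0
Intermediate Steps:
N(n) = n/5 (N(n) = n*(⅕) = n/5)
F = 0 (F = (5 - 5)/4 = (¼)*0 = 0)
y(V) = 0 (y(V) = -4*0 = 0)
131*y(N(5)) = 131*0 = 0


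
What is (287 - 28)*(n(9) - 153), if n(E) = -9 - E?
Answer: -44289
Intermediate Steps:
(287 - 28)*(n(9) - 153) = (287 - 28)*((-9 - 1*9) - 153) = 259*((-9 - 9) - 153) = 259*(-18 - 153) = 259*(-171) = -44289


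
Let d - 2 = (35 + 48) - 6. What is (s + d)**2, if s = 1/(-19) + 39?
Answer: 5022081/361 ≈ 13912.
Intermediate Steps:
s = 740/19 (s = -1/19 + 39 = 740/19 ≈ 38.947)
d = 79 (d = 2 + ((35 + 48) - 6) = 2 + (83 - 6) = 2 + 77 = 79)
(s + d)**2 = (740/19 + 79)**2 = (2241/19)**2 = 5022081/361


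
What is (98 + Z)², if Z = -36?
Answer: 3844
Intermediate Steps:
(98 + Z)² = (98 - 36)² = 62² = 3844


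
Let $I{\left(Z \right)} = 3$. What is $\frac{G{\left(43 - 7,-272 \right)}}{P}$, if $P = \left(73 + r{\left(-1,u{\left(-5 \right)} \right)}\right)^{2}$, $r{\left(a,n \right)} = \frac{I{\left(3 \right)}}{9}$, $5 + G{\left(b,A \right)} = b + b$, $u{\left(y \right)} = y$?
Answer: $\frac{603}{48400} \approx 0.012459$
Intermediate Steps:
$G{\left(b,A \right)} = -5 + 2 b$ ($G{\left(b,A \right)} = -5 + \left(b + b\right) = -5 + 2 b$)
$r{\left(a,n \right)} = \frac{1}{3}$ ($r{\left(a,n \right)} = \frac{3}{9} = 3 \cdot \frac{1}{9} = \frac{1}{3}$)
$P = \frac{48400}{9}$ ($P = \left(73 + \frac{1}{3}\right)^{2} = \left(\frac{220}{3}\right)^{2} = \frac{48400}{9} \approx 5377.8$)
$\frac{G{\left(43 - 7,-272 \right)}}{P} = \frac{-5 + 2 \left(43 - 7\right)}{\frac{48400}{9}} = \left(-5 + 2 \left(43 - 7\right)\right) \frac{9}{48400} = \left(-5 + 2 \cdot 36\right) \frac{9}{48400} = \left(-5 + 72\right) \frac{9}{48400} = 67 \cdot \frac{9}{48400} = \frac{603}{48400}$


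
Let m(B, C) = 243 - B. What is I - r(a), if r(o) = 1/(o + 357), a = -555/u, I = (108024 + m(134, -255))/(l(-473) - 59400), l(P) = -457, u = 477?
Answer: -6127466137/3386589346 ≈ -1.8093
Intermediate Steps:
I = -108133/59857 (I = (108024 + (243 - 1*134))/(-457 - 59400) = (108024 + (243 - 134))/(-59857) = (108024 + 109)*(-1/59857) = 108133*(-1/59857) = -108133/59857 ≈ -1.8065)
a = -185/159 (a = -555/477 = -555*1/477 = -185/159 ≈ -1.1635)
r(o) = 1/(357 + o)
I - r(a) = -108133/59857 - 1/(357 - 185/159) = -108133/59857 - 1/56578/159 = -108133/59857 - 1*159/56578 = -108133/59857 - 159/56578 = -6127466137/3386589346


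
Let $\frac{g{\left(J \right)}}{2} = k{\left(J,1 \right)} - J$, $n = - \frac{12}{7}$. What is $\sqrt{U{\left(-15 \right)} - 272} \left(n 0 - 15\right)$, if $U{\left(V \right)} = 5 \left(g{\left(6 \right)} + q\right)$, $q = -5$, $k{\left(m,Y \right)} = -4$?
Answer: $- 15 i \sqrt{397} \approx - 298.87 i$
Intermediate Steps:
$n = - \frac{12}{7}$ ($n = \left(-12\right) \frac{1}{7} = - \frac{12}{7} \approx -1.7143$)
$g{\left(J \right)} = -8 - 2 J$ ($g{\left(J \right)} = 2 \left(-4 - J\right) = -8 - 2 J$)
$U{\left(V \right)} = -125$ ($U{\left(V \right)} = 5 \left(\left(-8 - 12\right) - 5\right) = 5 \left(-20 - 5\right) = 5 \left(-25\right) = -125$)
$\sqrt{U{\left(-15 \right)} - 272} \left(n 0 - 15\right) = \sqrt{-125 - 272} \left(\left(- \frac{12}{7}\right) 0 - 15\right) = \sqrt{-397} \left(0 - 15\right) = i \sqrt{397} \left(-15\right) = - 15 i \sqrt{397}$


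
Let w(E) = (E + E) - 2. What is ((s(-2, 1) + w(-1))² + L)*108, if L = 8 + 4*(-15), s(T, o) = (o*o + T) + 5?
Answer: -5616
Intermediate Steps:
s(T, o) = 5 + T + o² (s(T, o) = (o² + T) + 5 = (T + o²) + 5 = 5 + T + o²)
w(E) = -2 + 2*E (w(E) = 2*E - 2 = -2 + 2*E)
L = -52 (L = 8 - 60 = -52)
((s(-2, 1) + w(-1))² + L)*108 = (((5 - 2 + 1²) + (-2 + 2*(-1)))² - 52)*108 = (((5 - 2 + 1) + (-2 - 2))² - 52)*108 = ((4 - 4)² - 52)*108 = (0² - 52)*108 = (0 - 52)*108 = -52*108 = -5616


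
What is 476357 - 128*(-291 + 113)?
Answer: 499141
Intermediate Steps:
476357 - 128*(-291 + 113) = 476357 - 128*(-178) = 476357 + 22784 = 499141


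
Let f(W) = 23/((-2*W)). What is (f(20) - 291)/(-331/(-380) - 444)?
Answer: 221597/336778 ≈ 0.65799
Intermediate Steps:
f(W) = -23/(2*W) (f(W) = 23*(-1/(2*W)) = -23/(2*W))
(f(20) - 291)/(-331/(-380) - 444) = (-23/2/20 - 291)/(-331/(-380) - 444) = (-23/2*1/20 - 291)/(-331*(-1/380) - 444) = (-23/40 - 291)/(331/380 - 444) = -11663/(40*(-168389/380)) = -11663/40*(-380/168389) = 221597/336778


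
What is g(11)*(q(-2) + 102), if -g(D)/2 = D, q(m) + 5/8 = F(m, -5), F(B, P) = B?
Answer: -8745/4 ≈ -2186.3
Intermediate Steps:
q(m) = -5/8 + m
g(D) = -2*D
g(11)*(q(-2) + 102) = (-2*11)*((-5/8 - 2) + 102) = -22*(-21/8 + 102) = -22*795/8 = -8745/4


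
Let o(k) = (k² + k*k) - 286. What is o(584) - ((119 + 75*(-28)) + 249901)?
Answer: 433906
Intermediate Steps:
o(k) = -286 + 2*k² (o(k) = (k² + k²) - 286 = 2*k² - 286 = -286 + 2*k²)
o(584) - ((119 + 75*(-28)) + 249901) = (-286 + 2*584²) - ((119 + 75*(-28)) + 249901) = (-286 + 2*341056) - ((119 - 2100) + 249901) = (-286 + 682112) - (-1981 + 249901) = 681826 - 1*247920 = 681826 - 247920 = 433906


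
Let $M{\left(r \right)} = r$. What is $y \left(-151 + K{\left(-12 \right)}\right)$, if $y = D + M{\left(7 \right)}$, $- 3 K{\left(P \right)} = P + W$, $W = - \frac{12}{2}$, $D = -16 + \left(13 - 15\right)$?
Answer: $1595$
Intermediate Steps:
$D = -18$ ($D = -16 + \left(13 - 15\right) = -16 - 2 = -18$)
$W = -6$ ($W = \left(-12\right) \frac{1}{2} = -6$)
$K{\left(P \right)} = 2 - \frac{P}{3}$ ($K{\left(P \right)} = - \frac{P - 6}{3} = - \frac{-6 + P}{3} = 2 - \frac{P}{3}$)
$y = -11$ ($y = -18 + 7 = -11$)
$y \left(-151 + K{\left(-12 \right)}\right) = - 11 \left(-151 + \left(2 - -4\right)\right) = - 11 \left(-151 + \left(2 + 4\right)\right) = - 11 \left(-151 + 6\right) = \left(-11\right) \left(-145\right) = 1595$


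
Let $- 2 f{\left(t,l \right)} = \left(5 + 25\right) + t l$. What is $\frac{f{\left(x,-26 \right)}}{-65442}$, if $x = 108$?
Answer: $- \frac{463}{21814} \approx -0.021225$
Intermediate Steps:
$f{\left(t,l \right)} = -15 - \frac{l t}{2}$ ($f{\left(t,l \right)} = - \frac{\left(5 + 25\right) + t l}{2} = - \frac{30 + l t}{2} = -15 - \frac{l t}{2}$)
$\frac{f{\left(x,-26 \right)}}{-65442} = \frac{-15 - \left(-13\right) 108}{-65442} = \left(-15 + 1404\right) \left(- \frac{1}{65442}\right) = 1389 \left(- \frac{1}{65442}\right) = - \frac{463}{21814}$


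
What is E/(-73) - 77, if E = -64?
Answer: -5557/73 ≈ -76.123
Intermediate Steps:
E/(-73) - 77 = -64/(-73) - 77 = -64*(-1/73) - 77 = 64/73 - 77 = -5557/73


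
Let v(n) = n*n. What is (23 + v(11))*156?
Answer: 22464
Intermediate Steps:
v(n) = n²
(23 + v(11))*156 = (23 + 11²)*156 = (23 + 121)*156 = 144*156 = 22464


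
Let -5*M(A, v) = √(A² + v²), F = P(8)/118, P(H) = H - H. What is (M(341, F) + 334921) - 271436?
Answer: 317084/5 ≈ 63417.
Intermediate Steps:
P(H) = 0
F = 0 (F = 0/118 = 0*(1/118) = 0)
M(A, v) = -√(A² + v²)/5
(M(341, F) + 334921) - 271436 = (-√(341² + 0²)/5 + 334921) - 271436 = (-√(116281 + 0)/5 + 334921) - 271436 = (-√116281/5 + 334921) - 271436 = (-⅕*341 + 334921) - 271436 = (-341/5 + 334921) - 271436 = 1674264/5 - 271436 = 317084/5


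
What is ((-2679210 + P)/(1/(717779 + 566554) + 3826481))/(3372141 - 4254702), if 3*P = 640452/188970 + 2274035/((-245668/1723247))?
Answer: 79461618616128561179509/33559241618941192561848207240 ≈ 2.3678e-6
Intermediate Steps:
P = -123420185893765619/23211940980 (P = (640452/188970 + 2274035/((-245668/1723247)))/3 = (640452*(1/188970) + 2274035/((-245668*1/1723247)))/3 = (106742/31495 + 2274035/(-245668/1723247))/3 = (106742/31495 + 2274035*(-1723247/245668))/3 = (106742/31495 - 3918723991645/245668)/3 = (1/3)*(-123420185893765619/7737313660) = -123420185893765619/23211940980 ≈ -5.3171e+6)
((-2679210 + P)/(1/(717779 + 566554) + 3826481))/(3372141 - 4254702) = ((-2679210 - 123420185893765619/23211940980)/(1/(717779 + 566554) + 3826481))/(3372141 - 4254702) = -185609850286791419/(23211940980*(1/1284333 + 3826481))/(-882561) = -185609850286791419/(23211940980*(1/1284333 + 3826481))*(-1/882561) = -185609850286791419/(23211940980*4914475822174/1284333)*(-1/882561) = -185609850286791419/23211940980*1284333/4914475822174*(-1/882561) = -79461618616128561179509/38024840910646621096840*(-1/882561) = 79461618616128561179509/33559241618941192561848207240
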